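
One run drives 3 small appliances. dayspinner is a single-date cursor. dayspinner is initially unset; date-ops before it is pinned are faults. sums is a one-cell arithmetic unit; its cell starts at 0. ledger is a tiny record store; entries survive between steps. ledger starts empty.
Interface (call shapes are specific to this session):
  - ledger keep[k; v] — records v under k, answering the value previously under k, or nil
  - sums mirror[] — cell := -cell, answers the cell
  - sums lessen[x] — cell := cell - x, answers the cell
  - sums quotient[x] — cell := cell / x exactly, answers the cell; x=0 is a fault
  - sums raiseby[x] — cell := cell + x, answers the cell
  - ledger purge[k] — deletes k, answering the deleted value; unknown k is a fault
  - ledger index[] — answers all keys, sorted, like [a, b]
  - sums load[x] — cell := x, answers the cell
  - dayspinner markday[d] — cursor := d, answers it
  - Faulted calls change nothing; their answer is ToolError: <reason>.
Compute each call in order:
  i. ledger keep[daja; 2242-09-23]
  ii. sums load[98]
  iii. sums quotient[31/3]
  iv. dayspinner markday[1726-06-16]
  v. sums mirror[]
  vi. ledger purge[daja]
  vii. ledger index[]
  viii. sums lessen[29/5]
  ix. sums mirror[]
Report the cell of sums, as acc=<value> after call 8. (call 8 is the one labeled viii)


Do: ledger keep[k=daja; v=2242-09-23]
See: nil
Do: sums load[x=98]
See: 98
Do: sums quotient[x=31/3]
See: 294/31
Do: dayspinner markday[d=1726-06-16]
See: 1726-06-16
Do: sums mirror[]
See: -294/31
Do: ledger purge[k=daja]
See: 2242-09-23
Do: ledger index[]
See: []
Do: sums lessen[x=29/5]
See: -2369/155
Do: sums mirror[]
See: 2369/155

Answer: acc=-2369/155


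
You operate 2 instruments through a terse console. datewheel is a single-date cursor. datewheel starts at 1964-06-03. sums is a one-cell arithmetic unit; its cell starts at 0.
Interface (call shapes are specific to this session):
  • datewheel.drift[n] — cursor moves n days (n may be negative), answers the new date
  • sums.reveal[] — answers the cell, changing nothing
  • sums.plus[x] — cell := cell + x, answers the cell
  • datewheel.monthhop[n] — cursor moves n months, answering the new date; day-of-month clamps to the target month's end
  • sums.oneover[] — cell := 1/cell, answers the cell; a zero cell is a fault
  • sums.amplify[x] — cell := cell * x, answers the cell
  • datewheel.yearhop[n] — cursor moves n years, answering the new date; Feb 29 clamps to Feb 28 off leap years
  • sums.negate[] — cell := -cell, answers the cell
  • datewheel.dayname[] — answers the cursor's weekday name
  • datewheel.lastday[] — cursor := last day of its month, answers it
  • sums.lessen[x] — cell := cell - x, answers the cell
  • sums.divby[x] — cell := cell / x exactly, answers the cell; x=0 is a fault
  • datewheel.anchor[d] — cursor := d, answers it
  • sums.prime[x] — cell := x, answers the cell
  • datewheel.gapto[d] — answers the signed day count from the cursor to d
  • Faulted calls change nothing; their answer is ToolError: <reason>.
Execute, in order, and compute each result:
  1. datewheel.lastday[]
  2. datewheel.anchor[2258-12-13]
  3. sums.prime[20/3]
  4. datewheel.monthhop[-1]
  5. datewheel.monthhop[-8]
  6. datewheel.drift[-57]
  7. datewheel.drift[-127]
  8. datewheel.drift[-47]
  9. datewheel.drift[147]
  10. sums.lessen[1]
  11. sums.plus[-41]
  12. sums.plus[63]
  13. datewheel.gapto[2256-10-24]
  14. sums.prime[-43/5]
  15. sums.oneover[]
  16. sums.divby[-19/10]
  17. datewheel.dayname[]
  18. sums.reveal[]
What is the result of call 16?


Answer: 50/817

Derivation:
Invoking lastday(), giving 1964-06-30.
I invoke anchor using d=2258-12-13: 2258-12-13.
Using prime using x=20/3, which returns 20/3.
Next I call monthhop using n=-1, which returns 2258-11-13.
Then monthhop using n=-8, → 2258-03-13.
I use drift using n=-57, and see 2258-01-15.
Calling drift using n=-127, and observe 2257-09-10.
Using drift using n=-47, and see 2257-07-25.
Then drift using n=147, yielding 2257-12-19.
Invoking lessen using x=1, and see 17/3.
I call plus using x=-41, and see -106/3.
Using plus using x=63, and get 83/3.
I invoke gapto using d=2256-10-24, giving -421.
Calling prime using x=-43/5, and observe -43/5.
Next I call oneover, — result: -5/43.
Then divby using x=-19/10, — result: 50/817.
I call dayname, giving Saturday.
Now I run reveal(), and get 50/817.


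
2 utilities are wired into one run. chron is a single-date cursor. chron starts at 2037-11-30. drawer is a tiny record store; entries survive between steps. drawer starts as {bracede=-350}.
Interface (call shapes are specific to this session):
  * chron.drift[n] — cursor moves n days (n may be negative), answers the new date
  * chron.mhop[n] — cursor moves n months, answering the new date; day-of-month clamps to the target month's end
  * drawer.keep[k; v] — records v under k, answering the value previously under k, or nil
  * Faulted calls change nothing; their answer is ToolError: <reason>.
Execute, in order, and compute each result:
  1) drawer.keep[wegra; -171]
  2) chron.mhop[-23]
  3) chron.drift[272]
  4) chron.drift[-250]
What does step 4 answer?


Using drawer.keep(k: wegra, v: -171), — result: nil.
I try chron.mhop(n: -23), — result: 2035-12-30.
Next I call chron.drift(n: 272), and see 2036-09-27.
I invoke chron.drift(n: -250), — result: 2036-01-21.

Answer: 2036-01-21


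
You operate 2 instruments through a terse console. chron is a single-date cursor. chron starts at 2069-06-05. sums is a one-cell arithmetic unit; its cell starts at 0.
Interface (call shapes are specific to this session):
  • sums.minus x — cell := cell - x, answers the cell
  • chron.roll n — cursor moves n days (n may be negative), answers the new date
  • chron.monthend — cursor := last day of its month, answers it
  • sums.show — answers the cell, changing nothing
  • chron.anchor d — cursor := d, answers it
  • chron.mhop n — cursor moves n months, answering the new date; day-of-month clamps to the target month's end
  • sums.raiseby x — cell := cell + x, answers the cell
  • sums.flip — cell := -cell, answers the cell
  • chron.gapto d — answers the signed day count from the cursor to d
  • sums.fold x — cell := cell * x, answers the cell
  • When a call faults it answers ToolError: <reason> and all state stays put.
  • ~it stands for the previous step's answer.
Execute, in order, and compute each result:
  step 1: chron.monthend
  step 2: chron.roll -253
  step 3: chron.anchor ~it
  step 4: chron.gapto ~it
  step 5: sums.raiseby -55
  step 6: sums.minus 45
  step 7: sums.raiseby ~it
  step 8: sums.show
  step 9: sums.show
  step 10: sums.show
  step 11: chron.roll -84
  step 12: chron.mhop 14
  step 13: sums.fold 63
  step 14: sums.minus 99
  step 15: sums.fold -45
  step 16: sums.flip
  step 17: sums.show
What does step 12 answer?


Act: monthend[]
Obs: 2069-06-30
Act: roll[n: -253]
Obs: 2068-10-20
Act: anchor[d: ~it]
Obs: 2068-10-20
Act: gapto[d: ~it]
Obs: 0
Act: raiseby[x: -55]
Obs: -55
Act: minus[x: 45]
Obs: -100
Act: raiseby[x: ~it]
Obs: -200
Act: show[]
Obs: -200
Act: show[]
Obs: -200
Act: show[]
Obs: -200
Act: roll[n: -84]
Obs: 2068-07-28
Act: mhop[n: 14]
Obs: 2069-09-28
Act: fold[x: 63]
Obs: -12600
Act: minus[x: 99]
Obs: -12699
Act: fold[x: -45]
Obs: 571455
Act: flip[]
Obs: -571455
Act: show[]
Obs: -571455

Answer: 2069-09-28


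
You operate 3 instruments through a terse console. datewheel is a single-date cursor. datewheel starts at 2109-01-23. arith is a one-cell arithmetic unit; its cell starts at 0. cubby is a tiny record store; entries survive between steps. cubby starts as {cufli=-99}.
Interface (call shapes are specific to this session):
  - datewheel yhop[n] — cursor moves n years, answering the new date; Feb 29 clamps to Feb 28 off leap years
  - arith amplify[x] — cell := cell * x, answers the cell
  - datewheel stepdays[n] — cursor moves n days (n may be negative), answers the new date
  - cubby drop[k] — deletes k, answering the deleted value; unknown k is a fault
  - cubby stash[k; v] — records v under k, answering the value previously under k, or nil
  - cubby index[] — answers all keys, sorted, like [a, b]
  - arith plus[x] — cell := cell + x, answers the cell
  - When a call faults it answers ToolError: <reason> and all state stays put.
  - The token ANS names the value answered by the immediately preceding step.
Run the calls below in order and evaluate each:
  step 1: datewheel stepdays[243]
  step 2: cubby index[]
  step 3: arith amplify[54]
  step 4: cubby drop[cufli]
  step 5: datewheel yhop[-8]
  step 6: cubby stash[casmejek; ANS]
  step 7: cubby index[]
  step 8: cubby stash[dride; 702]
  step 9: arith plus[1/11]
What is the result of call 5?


I run datewheel stepdays passing 243, and observe 2109-09-23.
Calling cubby index(), and observe [cufli].
Next I call arith amplify passing 54: 0.
I run cubby drop passing cufli, and get -99.
Then datewheel yhop passing -8, which returns 2101-09-23.
Now I run cubby stash passing casmejek, ANS, which returns nil.
I call cubby index(), and get [casmejek].
Invoking cubby stash passing dride, 702, and see nil.
I invoke arith plus passing 1/11: 1/11.

Answer: 2101-09-23


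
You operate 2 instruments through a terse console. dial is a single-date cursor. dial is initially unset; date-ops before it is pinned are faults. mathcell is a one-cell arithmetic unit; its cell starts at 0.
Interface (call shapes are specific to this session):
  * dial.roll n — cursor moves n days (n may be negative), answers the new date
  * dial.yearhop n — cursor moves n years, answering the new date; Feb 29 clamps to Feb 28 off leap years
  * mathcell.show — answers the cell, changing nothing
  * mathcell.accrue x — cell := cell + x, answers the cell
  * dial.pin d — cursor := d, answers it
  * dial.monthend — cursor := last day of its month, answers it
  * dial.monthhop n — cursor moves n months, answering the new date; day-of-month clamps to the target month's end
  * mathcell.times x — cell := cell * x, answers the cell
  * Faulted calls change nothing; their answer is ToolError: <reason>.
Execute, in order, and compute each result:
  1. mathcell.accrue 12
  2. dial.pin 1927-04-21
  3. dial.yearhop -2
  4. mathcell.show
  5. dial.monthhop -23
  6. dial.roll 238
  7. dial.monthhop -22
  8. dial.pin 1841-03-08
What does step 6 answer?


~$ mathcell.accrue x=12
  12
~$ dial.pin d=1927-04-21
  1927-04-21
~$ dial.yearhop n=-2
  1925-04-21
~$ mathcell.show
  12
~$ dial.monthhop n=-23
  1923-05-21
~$ dial.roll n=238
  1924-01-14
~$ dial.monthhop n=-22
  1922-03-14
~$ dial.pin d=1841-03-08
  1841-03-08

Answer: 1924-01-14


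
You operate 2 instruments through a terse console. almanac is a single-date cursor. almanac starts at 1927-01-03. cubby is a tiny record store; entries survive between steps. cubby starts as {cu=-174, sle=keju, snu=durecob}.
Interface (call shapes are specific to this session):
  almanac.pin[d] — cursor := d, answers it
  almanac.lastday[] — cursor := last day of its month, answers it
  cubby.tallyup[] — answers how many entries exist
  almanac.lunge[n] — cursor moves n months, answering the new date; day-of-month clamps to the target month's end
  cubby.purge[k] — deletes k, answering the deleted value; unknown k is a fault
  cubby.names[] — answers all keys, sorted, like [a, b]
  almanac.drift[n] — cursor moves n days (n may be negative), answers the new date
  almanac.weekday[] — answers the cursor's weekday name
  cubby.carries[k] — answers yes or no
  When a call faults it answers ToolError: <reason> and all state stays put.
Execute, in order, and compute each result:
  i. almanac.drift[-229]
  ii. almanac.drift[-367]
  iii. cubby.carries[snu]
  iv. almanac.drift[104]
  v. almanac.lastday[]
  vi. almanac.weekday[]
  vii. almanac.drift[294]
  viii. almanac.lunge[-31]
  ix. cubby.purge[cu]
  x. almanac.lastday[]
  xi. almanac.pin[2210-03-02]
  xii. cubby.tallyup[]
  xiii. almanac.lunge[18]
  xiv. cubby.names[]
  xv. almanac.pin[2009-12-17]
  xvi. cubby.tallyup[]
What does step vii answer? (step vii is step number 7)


Answer: 1926-06-21

Derivation:
>>> almanac.drift n='-229'
= 1926-05-19
>>> almanac.drift n='-367'
= 1925-05-17
>>> cubby.carries k='snu'
= yes
>>> almanac.drift n='104'
= 1925-08-29
>>> almanac.lastday
= 1925-08-31
>>> almanac.weekday
= Monday
>>> almanac.drift n='294'
= 1926-06-21
>>> almanac.lunge n='-31'
= 1923-11-21
>>> cubby.purge k='cu'
= -174
>>> almanac.lastday
= 1923-11-30
>>> almanac.pin d='2210-03-02'
= 2210-03-02
>>> cubby.tallyup
= 2
>>> almanac.lunge n='18'
= 2211-09-02
>>> cubby.names
= [sle, snu]
>>> almanac.pin d='2009-12-17'
= 2009-12-17
>>> cubby.tallyup
= 2


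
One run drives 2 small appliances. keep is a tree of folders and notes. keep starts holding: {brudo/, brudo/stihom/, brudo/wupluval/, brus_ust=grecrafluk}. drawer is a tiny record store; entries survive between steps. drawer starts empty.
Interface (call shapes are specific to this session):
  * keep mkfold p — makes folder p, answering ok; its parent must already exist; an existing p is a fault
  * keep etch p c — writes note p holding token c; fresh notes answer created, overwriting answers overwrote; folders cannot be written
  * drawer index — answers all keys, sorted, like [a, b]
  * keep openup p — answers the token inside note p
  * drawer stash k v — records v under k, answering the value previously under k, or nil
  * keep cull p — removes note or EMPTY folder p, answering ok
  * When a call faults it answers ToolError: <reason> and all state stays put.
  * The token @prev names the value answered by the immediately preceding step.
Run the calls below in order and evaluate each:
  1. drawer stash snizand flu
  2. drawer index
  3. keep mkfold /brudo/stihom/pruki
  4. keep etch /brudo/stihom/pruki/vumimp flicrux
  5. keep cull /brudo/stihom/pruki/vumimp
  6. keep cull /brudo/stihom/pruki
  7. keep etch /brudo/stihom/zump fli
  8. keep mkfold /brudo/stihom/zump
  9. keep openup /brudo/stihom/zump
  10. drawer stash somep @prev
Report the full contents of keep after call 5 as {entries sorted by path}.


>>> drawer stash snizand flu
  nil
>>> drawer index
  [snizand]
>>> keep mkfold /brudo/stihom/pruki
  ok
>>> keep etch /brudo/stihom/pruki/vumimp flicrux
  created
>>> keep cull /brudo/stihom/pruki/vumimp
  ok
>>> keep cull /brudo/stihom/pruki
  ok
>>> keep etch /brudo/stihom/zump fli
  created
>>> keep mkfold /brudo/stihom/zump
  ToolError: exists
>>> keep openup /brudo/stihom/zump
  fli
>>> drawer stash somep @prev
  nil

Answer: {brudo/, brudo/stihom/, brudo/stihom/pruki/, brudo/wupluval/, brus_ust=grecrafluk}


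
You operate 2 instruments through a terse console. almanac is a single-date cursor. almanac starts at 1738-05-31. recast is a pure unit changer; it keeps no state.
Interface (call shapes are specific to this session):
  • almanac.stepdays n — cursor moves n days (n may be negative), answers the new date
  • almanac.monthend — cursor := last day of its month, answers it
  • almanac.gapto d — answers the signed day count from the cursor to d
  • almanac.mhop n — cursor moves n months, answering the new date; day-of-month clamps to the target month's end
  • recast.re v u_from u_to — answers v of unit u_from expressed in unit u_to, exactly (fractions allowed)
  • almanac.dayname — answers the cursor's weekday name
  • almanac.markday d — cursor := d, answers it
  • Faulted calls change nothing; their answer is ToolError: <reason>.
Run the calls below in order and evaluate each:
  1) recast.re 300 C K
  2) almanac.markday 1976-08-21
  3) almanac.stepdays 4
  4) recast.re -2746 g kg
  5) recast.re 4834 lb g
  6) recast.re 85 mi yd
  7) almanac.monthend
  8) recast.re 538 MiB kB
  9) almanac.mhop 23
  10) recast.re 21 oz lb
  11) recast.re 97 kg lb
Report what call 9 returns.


==> recast.re(v→300, u_from→C, u_to→K)
<== 11463/20
==> almanac.markday(d→1976-08-21)
<== 1976-08-21
==> almanac.stepdays(n→4)
<== 1976-08-25
==> recast.re(v→-2746, u_from→g, u_to→kg)
<== -1373/500
==> recast.re(v→4834, u_from→lb, u_to→g)
<== 109633275829/50000
==> recast.re(v→85, u_from→mi, u_to→yd)
<== 149600
==> almanac.monthend()
<== 1976-08-31
==> recast.re(v→538, u_from→MiB, u_to→kB)
<== 70516736/125
==> almanac.mhop(n→23)
<== 1978-07-31
==> recast.re(v→21, u_from→oz, u_to→lb)
<== 21/16
==> recast.re(v→97, u_from→kg, u_to→lb)
<== 100000000/467621

Answer: 1978-07-31


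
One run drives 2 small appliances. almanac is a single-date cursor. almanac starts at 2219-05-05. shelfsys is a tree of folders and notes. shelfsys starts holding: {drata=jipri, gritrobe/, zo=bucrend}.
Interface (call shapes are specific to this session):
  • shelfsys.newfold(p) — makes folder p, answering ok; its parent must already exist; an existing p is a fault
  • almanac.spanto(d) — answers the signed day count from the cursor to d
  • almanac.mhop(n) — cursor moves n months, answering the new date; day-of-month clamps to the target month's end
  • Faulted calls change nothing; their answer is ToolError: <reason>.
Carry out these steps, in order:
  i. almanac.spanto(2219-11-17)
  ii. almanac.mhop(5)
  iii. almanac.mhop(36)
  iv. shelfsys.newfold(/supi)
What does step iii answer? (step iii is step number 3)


Answer: 2222-10-05

Derivation:
==> almanac.spanto(d='2219-11-17')
<== 196
==> almanac.mhop(n='5')
<== 2219-10-05
==> almanac.mhop(n='36')
<== 2222-10-05
==> shelfsys.newfold(p='/supi')
<== ok


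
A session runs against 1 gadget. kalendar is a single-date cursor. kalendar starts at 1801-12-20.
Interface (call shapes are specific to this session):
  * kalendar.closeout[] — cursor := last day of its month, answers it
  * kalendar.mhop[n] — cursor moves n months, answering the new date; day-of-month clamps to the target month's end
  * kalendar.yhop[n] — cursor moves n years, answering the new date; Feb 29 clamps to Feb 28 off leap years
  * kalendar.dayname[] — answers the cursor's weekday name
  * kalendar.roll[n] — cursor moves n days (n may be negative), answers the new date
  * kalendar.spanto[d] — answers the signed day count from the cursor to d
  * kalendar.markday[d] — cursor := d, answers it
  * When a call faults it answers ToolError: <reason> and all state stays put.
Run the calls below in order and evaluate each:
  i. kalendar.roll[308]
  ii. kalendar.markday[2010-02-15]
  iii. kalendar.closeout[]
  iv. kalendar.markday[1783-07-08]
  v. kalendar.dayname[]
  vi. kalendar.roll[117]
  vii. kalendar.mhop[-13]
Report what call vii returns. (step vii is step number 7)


Answer: 1782-10-02

Derivation:
! kalendar.roll(n: 308) == 1802-10-24
! kalendar.markday(d: 2010-02-15) == 2010-02-15
! kalendar.closeout() == 2010-02-28
! kalendar.markday(d: 1783-07-08) == 1783-07-08
! kalendar.dayname() == Tuesday
! kalendar.roll(n: 117) == 1783-11-02
! kalendar.mhop(n: -13) == 1782-10-02


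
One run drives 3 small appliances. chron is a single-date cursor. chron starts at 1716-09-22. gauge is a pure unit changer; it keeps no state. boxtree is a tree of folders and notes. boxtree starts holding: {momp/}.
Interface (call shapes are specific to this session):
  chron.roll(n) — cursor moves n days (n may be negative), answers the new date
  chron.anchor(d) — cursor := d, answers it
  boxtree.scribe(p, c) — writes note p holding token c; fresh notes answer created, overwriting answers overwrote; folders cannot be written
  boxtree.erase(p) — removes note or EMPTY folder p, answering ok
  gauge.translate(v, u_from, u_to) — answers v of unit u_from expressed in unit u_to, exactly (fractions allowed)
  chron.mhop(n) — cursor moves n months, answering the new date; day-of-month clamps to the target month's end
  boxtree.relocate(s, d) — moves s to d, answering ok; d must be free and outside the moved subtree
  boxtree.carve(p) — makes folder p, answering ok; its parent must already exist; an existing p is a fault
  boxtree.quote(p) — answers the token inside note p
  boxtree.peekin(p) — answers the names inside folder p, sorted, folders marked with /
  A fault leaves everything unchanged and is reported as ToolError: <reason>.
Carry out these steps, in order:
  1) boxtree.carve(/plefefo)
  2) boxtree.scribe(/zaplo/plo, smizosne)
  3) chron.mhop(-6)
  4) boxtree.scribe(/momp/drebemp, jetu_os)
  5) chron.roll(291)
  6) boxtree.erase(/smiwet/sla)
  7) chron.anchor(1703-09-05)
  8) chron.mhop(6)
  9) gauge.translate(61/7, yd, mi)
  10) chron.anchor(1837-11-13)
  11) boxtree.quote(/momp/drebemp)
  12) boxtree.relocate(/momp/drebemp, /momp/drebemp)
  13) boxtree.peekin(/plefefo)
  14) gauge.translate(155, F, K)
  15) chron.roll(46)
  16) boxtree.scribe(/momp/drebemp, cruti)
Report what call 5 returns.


Answer: 1717-01-07

Derivation:
→ boxtree.carve(p=/plefefo)
← ok
→ boxtree.scribe(p=/zaplo/plo, c=smizosne)
← ToolError: no parent
→ chron.mhop(n=-6)
← 1716-03-22
→ boxtree.scribe(p=/momp/drebemp, c=jetu_os)
← created
→ chron.roll(n=291)
← 1717-01-07
→ boxtree.erase(p=/smiwet/sla)
← ToolError: not found
→ chron.anchor(d=1703-09-05)
← 1703-09-05
→ chron.mhop(n=6)
← 1704-03-05
→ gauge.translate(v=61/7, u_from=yd, u_to=mi)
← 61/12320
→ chron.anchor(d=1837-11-13)
← 1837-11-13
→ boxtree.quote(p=/momp/drebemp)
← jetu_os
→ boxtree.relocate(s=/momp/drebemp, d=/momp/drebemp)
← ToolError: exists
→ boxtree.peekin(p=/plefefo)
← []
→ gauge.translate(v=155, u_from=F, u_to=K)
← 20489/60
→ chron.roll(n=46)
← 1837-12-29
→ boxtree.scribe(p=/momp/drebemp, c=cruti)
← overwrote


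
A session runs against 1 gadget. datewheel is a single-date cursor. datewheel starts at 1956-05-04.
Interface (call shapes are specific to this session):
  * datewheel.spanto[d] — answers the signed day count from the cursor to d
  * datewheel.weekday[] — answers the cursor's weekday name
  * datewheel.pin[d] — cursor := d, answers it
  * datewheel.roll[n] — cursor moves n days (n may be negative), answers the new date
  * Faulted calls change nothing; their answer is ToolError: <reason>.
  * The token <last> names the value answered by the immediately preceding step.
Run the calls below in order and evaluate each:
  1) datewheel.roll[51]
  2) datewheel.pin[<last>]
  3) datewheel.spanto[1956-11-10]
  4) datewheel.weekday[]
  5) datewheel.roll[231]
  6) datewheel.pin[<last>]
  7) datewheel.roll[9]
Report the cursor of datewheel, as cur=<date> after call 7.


Answer: cur=1957-02-19

Derivation:
# 1. datewheel.roll(n='51') ~> 1956-06-24
# 2. datewheel.pin(d='<last>') ~> 1956-06-24
# 3. datewheel.spanto(d='1956-11-10') ~> 139
# 4. datewheel.weekday() ~> Sunday
# 5. datewheel.roll(n='231') ~> 1957-02-10
# 6. datewheel.pin(d='<last>') ~> 1957-02-10
# 7. datewheel.roll(n='9') ~> 1957-02-19


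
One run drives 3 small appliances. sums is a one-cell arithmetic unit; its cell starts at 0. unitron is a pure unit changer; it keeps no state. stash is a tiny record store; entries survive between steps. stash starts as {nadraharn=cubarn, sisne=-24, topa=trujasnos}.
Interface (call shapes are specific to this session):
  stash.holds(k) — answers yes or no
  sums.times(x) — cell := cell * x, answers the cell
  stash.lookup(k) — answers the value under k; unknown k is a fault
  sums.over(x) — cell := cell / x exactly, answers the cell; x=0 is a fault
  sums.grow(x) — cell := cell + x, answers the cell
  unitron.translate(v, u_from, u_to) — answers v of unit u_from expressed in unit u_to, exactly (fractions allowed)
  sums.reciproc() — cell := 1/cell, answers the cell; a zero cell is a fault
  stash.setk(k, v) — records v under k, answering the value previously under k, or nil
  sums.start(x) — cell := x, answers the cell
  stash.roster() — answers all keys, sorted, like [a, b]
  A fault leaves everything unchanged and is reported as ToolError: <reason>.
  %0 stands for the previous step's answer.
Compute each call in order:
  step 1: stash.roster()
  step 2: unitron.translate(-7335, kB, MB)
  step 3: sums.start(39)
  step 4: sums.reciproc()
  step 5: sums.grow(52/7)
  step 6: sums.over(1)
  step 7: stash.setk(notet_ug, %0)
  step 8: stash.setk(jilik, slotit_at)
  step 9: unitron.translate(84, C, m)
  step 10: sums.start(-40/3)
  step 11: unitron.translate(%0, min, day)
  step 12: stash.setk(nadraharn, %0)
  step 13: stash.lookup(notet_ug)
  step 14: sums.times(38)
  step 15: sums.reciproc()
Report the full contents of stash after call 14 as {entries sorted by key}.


[in] roster
[out] [nadraharn, sisne, topa]
[in] translate -7335 kB MB
[out] -1467/200
[in] start 39
[out] 39
[in] reciproc
[out] 1/39
[in] grow 52/7
[out] 2035/273
[in] over 1
[out] 2035/273
[in] setk notet_ug %0
[out] nil
[in] setk jilik slotit_at
[out] nil
[in] translate 84 C m
[out] ToolError: incompatible units
[in] start -40/3
[out] -40/3
[in] translate %0 min day
[out] -1/108
[in] setk nadraharn %0
[out] cubarn
[in] lookup notet_ug
[out] 2035/273
[in] times 38
[out] -1520/3
[in] reciproc
[out] -3/1520

Answer: {jilik=slotit_at, nadraharn=-1/108, notet_ug=2035/273, sisne=-24, topa=trujasnos}


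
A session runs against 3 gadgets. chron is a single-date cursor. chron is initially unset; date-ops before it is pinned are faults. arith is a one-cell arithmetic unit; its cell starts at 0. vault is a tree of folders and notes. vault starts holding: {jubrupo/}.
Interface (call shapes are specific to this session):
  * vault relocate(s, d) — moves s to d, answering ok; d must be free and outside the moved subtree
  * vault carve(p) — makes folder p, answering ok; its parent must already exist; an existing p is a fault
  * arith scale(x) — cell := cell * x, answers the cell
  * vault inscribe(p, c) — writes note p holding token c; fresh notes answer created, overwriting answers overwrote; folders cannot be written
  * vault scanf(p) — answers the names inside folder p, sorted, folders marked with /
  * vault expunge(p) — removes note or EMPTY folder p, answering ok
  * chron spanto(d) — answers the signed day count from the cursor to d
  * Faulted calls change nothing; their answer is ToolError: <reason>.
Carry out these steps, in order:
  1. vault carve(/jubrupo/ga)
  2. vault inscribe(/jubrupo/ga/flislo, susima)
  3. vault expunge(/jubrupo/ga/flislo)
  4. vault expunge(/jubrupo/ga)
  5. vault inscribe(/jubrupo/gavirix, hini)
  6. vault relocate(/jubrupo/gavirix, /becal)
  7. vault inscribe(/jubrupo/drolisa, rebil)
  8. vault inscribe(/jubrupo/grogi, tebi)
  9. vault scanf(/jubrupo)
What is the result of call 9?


Do: vault carve[/jubrupo/ga]
See: ok
Do: vault inscribe[/jubrupo/ga/flislo; susima]
See: created
Do: vault expunge[/jubrupo/ga/flislo]
See: ok
Do: vault expunge[/jubrupo/ga]
See: ok
Do: vault inscribe[/jubrupo/gavirix; hini]
See: created
Do: vault relocate[/jubrupo/gavirix; /becal]
See: ok
Do: vault inscribe[/jubrupo/drolisa; rebil]
See: created
Do: vault inscribe[/jubrupo/grogi; tebi]
See: created
Do: vault scanf[/jubrupo]
See: [drolisa, grogi]

Answer: [drolisa, grogi]


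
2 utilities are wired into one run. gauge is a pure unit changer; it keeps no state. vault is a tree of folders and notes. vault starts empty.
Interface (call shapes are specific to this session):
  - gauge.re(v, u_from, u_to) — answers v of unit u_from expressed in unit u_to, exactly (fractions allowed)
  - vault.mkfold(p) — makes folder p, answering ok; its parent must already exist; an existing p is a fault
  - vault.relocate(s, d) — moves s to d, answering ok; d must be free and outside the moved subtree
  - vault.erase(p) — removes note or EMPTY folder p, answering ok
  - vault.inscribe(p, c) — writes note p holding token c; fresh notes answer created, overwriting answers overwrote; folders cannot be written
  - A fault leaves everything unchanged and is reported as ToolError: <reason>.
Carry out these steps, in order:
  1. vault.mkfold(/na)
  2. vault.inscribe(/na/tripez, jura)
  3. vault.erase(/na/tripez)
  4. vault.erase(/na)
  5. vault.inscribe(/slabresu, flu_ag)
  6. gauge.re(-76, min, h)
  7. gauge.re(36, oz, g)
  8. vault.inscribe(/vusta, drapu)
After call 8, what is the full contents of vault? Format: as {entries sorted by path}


Calling vault.mkfold(p='/na'): ok.
I call vault.inscribe(p='/na/tripez', c='jura'), → created.
Calling vault.erase(p='/na/tripez'), yielding ok.
Now I run vault.erase(p='/na'), and observe ok.
Using vault.inscribe(p='/slabresu', c='flu_ag'), and see created.
Invoking gauge.re(v='-76', u_from='min', u_to='h'), → -19/15.
Using gauge.re(v='36', u_from='oz', u_to='g'), giving 408233133/400000.
Next I call vault.inscribe(p='/vusta', c='drapu'), which returns created.

Answer: {slabresu=flu_ag, vusta=drapu}


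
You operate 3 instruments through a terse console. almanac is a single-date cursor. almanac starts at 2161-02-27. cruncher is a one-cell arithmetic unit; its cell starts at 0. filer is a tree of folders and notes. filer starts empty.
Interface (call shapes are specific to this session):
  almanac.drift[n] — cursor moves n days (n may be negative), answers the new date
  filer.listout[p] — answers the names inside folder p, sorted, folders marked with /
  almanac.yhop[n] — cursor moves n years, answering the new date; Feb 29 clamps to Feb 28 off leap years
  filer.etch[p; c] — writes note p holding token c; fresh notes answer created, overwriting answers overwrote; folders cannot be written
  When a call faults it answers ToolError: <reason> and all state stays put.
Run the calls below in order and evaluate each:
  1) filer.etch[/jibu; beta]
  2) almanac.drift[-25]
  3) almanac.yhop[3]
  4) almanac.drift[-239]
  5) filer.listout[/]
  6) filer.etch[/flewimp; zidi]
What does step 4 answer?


Using filer.etch with p=/jibu, c=beta, and observe created.
I run almanac.drift with n=-25, and get 2161-02-02.
I invoke almanac.yhop with n=3: 2164-02-02.
I run almanac.drift with n=-239, and observe 2163-06-08.
I try filer.listout with p=/, which returns [jibu].
I invoke filer.etch with p=/flewimp, c=zidi, and get created.

Answer: 2163-06-08


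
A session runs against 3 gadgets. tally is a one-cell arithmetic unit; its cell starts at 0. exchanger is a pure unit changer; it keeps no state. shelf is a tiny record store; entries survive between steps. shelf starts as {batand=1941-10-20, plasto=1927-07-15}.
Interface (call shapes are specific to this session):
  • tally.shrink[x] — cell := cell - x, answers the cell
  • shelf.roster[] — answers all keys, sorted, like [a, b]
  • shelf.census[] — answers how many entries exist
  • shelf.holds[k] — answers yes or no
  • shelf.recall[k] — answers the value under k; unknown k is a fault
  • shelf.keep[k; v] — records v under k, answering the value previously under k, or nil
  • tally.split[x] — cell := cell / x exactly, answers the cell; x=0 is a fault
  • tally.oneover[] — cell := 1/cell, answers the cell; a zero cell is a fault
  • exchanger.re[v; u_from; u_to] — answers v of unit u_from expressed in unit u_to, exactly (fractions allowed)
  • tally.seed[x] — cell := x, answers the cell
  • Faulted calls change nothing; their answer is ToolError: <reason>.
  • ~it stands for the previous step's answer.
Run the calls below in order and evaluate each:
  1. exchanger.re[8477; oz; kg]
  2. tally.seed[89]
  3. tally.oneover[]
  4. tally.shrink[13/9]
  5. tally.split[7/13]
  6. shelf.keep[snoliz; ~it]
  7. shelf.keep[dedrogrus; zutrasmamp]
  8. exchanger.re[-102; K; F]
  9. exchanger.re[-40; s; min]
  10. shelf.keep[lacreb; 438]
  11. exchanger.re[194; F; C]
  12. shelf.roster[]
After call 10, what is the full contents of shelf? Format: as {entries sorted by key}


Answer: {batand=1941-10-20, dedrogrus=zutrasmamp, lacreb=438, plasto=1927-07-15, snoliz=-2132/801}

Derivation:
# 1. exchanger.re(v=8477, u_from=oz, u_to=kg) == 384510252049/1600000000
# 2. tally.seed(x=89) == 89
# 3. tally.oneover() == 1/89
# 4. tally.shrink(x=13/9) == -1148/801
# 5. tally.split(x=7/13) == -2132/801
# 6. shelf.keep(k=snoliz, v=~it) == nil
# 7. shelf.keep(k=dedrogrus, v=zutrasmamp) == nil
# 8. exchanger.re(v=-102, u_from=K, u_to=F) == -64327/100
# 9. exchanger.re(v=-40, u_from=s, u_to=min) == -2/3
# 10. shelf.keep(k=lacreb, v=438) == nil
# 11. exchanger.re(v=194, u_from=F, u_to=C) == 90
# 12. shelf.roster() == [batand, dedrogrus, lacreb, plasto, snoliz]


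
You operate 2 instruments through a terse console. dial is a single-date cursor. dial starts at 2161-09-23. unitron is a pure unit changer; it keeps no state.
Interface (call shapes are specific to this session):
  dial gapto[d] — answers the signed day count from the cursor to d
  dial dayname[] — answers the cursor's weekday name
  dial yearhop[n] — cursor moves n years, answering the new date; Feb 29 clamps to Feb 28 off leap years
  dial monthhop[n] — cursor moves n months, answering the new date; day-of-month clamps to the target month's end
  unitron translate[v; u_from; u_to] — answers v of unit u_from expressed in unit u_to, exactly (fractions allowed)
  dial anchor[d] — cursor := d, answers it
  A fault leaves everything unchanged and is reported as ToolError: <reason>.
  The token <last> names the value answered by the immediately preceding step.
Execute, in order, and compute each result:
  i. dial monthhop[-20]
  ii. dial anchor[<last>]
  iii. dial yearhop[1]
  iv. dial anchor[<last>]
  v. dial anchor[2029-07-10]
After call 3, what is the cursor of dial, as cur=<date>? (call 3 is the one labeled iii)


$ dial monthhop n='-20'
  2160-01-23
$ dial anchor d='<last>'
  2160-01-23
$ dial yearhop n='1'
  2161-01-23
$ dial anchor d='<last>'
  2161-01-23
$ dial anchor d='2029-07-10'
  2029-07-10

Answer: cur=2161-01-23


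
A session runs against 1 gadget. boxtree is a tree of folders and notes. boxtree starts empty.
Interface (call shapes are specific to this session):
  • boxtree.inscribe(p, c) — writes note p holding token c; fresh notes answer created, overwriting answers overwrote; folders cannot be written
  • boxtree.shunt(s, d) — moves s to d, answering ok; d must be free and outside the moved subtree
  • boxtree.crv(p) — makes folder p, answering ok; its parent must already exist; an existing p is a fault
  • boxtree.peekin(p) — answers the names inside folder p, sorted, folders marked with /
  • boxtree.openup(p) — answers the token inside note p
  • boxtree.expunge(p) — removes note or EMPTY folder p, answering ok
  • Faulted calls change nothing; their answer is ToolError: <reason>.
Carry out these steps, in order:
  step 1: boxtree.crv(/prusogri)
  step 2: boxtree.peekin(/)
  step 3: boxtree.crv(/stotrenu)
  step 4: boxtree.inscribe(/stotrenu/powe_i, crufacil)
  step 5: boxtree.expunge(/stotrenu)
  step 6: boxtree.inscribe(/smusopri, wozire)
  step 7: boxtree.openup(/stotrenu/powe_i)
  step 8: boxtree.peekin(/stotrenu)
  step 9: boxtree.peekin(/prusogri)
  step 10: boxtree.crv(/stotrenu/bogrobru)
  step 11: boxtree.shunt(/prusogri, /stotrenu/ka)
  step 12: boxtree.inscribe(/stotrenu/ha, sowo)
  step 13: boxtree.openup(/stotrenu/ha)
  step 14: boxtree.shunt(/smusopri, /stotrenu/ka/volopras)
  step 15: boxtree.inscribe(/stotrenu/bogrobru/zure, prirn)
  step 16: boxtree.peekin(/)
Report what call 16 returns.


Answer: [stotrenu/]

Derivation:
! boxtree.crv(p→/prusogri) -> ok
! boxtree.peekin(p→/) -> [prusogri/]
! boxtree.crv(p→/stotrenu) -> ok
! boxtree.inscribe(p→/stotrenu/powe_i, c→crufacil) -> created
! boxtree.expunge(p→/stotrenu) -> ToolError: not empty
! boxtree.inscribe(p→/smusopri, c→wozire) -> created
! boxtree.openup(p→/stotrenu/powe_i) -> crufacil
! boxtree.peekin(p→/stotrenu) -> [powe_i]
! boxtree.peekin(p→/prusogri) -> []
! boxtree.crv(p→/stotrenu/bogrobru) -> ok
! boxtree.shunt(s→/prusogri, d→/stotrenu/ka) -> ok
! boxtree.inscribe(p→/stotrenu/ha, c→sowo) -> created
! boxtree.openup(p→/stotrenu/ha) -> sowo
! boxtree.shunt(s→/smusopri, d→/stotrenu/ka/volopras) -> ok
! boxtree.inscribe(p→/stotrenu/bogrobru/zure, c→prirn) -> created
! boxtree.peekin(p→/) -> [stotrenu/]


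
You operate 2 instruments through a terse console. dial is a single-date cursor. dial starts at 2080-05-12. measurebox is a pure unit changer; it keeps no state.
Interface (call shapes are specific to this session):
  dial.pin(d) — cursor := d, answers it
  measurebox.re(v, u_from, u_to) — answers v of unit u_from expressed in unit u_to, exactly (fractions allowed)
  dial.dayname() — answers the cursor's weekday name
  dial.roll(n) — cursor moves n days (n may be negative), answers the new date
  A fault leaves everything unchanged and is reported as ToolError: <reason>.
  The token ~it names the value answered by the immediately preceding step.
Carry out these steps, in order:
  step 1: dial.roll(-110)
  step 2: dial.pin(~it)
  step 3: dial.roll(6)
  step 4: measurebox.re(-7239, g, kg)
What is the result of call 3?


Answer: 2080-01-29

Derivation:
! 1. dial.roll(n: -110) -> 2080-01-23
! 2. dial.pin(d: ~it) -> 2080-01-23
! 3. dial.roll(n: 6) -> 2080-01-29
! 4. measurebox.re(v: -7239, u_from: g, u_to: kg) -> -7239/1000


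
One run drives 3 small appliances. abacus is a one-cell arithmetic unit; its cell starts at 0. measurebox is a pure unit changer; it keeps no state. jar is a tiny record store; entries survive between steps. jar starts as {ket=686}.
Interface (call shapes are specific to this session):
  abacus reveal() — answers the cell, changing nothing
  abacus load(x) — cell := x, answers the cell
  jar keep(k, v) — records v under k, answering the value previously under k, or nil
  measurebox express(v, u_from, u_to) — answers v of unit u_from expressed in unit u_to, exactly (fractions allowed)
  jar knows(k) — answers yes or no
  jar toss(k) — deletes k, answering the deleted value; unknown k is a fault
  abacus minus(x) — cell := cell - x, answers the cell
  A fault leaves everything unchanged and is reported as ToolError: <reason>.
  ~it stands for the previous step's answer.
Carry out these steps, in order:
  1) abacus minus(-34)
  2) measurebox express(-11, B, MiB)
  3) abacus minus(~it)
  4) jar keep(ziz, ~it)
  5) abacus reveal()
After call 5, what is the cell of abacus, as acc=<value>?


> abacus minus x=-34
[out] 34
> measurebox express v=-11 u_from=B u_to=MiB
[out] -11/1048576
> abacus minus x=~it
[out] 35651595/1048576
> jar keep k=ziz v=~it
[out] nil
> abacus reveal
[out] 35651595/1048576

Answer: acc=35651595/1048576


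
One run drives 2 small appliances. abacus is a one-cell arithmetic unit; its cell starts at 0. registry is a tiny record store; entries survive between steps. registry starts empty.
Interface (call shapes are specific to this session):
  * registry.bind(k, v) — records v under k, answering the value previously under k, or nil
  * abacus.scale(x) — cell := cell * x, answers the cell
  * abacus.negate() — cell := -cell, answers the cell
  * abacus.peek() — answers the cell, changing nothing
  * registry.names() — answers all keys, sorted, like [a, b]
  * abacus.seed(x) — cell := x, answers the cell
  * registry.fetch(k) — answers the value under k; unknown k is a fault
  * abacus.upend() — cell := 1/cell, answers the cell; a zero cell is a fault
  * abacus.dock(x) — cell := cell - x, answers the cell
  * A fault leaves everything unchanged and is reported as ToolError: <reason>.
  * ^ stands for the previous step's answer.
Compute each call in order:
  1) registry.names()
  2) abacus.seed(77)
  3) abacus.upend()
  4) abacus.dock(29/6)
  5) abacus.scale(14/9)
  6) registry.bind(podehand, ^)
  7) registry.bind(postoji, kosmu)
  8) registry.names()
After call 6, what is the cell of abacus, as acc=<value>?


CALL registry.names[]
RET  []
CALL abacus.seed[x: 77]
RET  77
CALL abacus.upend[]
RET  1/77
CALL abacus.dock[x: 29/6]
RET  -2227/462
CALL abacus.scale[x: 14/9]
RET  -2227/297
CALL registry.bind[k: podehand; v: ^]
RET  nil
CALL registry.bind[k: postoji; v: kosmu]
RET  nil
CALL registry.names[]
RET  [podehand, postoji]

Answer: acc=-2227/297


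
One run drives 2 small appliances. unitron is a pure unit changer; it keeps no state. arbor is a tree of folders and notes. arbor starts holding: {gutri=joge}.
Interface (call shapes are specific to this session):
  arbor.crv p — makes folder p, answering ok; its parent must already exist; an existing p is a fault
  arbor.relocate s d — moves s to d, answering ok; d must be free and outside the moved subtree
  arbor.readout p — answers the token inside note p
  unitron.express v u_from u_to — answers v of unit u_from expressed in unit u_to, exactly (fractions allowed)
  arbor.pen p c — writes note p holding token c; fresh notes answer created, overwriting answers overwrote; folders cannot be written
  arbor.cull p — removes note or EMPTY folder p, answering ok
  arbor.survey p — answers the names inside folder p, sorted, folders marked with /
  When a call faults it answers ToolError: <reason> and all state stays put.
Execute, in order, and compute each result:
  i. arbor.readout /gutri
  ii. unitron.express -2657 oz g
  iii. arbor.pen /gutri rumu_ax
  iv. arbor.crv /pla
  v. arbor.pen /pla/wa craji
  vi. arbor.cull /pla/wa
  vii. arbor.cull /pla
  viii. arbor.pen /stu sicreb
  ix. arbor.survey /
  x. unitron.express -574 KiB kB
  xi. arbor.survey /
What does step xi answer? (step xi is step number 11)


> arbor.readout p=/gutri
[out] joge
> unitron.express v=-2657 u_from=oz u_to=g
[out] -120519492709/1600000
> arbor.pen p=/gutri c=rumu_ax
[out] overwrote
> arbor.crv p=/pla
[out] ok
> arbor.pen p=/pla/wa c=craji
[out] created
> arbor.cull p=/pla/wa
[out] ok
> arbor.cull p=/pla
[out] ok
> arbor.pen p=/stu c=sicreb
[out] created
> arbor.survey p=/
[out] [gutri, stu]
> unitron.express v=-574 u_from=KiB u_to=kB
[out] -73472/125
> arbor.survey p=/
[out] [gutri, stu]

Answer: [gutri, stu]
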